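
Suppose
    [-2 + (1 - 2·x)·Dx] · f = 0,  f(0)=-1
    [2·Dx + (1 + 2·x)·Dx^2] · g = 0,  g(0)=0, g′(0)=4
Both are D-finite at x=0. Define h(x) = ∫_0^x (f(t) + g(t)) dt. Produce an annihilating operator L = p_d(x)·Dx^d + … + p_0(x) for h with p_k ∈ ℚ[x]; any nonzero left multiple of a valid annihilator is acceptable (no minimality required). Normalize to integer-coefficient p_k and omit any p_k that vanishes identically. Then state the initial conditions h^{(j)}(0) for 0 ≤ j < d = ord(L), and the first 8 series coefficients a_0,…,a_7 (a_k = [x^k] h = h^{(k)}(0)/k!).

f: a_k = -1, -2, -4, -8, -16, -32, -64, -128, …
g: a_k = 0, 4, -4, 16/3, -8, 64/5, -64/3, 256/7, …
Weyl lclm of L_f,L_g ⇒ L₀ (ord ≤ 3).
h=∫h₀ ⇒ L = L₀·Dx.
L = (40 + 16·x)·Dx^2 + (8 + 64·x + 32·x^2)·Dx^3 + (-3 - 2·x + 12·x^2 + 8·x^3)·Dx^4  (order 4).
h: a_k = 0, -1, 1, -8/3, -2/3, -24/5, -16/5, -256/21, …
ICs: h(0) = 0, h′(0) = -1, h′′(0) = 2, h′′′(0) = -16.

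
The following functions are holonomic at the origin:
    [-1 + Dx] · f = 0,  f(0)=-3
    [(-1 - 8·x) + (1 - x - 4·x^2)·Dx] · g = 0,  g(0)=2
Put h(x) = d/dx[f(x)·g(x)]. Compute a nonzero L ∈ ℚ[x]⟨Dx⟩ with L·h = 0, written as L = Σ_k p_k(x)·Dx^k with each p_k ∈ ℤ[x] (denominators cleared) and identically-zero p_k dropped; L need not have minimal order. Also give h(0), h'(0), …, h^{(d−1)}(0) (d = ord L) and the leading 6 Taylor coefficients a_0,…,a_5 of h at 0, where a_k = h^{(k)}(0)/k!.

L = (13 + 36·x + 65·x^2 - 56·x^3 + 16·x^4) + (-2 - 5·x + 19·x^2 + 24·x^3 - 16·x^4)·Dx  (order 1).
h: a_k = -12, -78, -264, -977, -5963/2, -188797/20, …
ICs: h(0) = -12.

f: a_k = -3, -3, -3/2, -1/2, -1/8, -1/40, …
g: a_k = 2, 2, 10, 18, 58, 130, …
h₀=f·g: eliminate ⇒ L₀, order ≤ 1·1.
Differentiate: ansatz ord ≤ ord L₀ ⇒ L.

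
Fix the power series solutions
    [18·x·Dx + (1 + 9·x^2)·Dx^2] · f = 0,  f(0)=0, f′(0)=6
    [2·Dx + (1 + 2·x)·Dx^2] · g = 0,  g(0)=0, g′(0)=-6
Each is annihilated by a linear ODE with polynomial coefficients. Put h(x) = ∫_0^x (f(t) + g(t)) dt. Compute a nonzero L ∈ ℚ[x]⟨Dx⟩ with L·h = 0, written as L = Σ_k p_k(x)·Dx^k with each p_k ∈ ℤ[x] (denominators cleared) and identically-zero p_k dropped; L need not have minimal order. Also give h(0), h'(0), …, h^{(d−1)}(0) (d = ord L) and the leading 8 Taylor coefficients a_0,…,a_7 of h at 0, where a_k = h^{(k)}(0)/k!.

L = (-18 - 108·x + 486·x^2 + 324·x^3)·Dx^2 + (-13 - 36·x + 135·x^2 + 972·x^3 + 648·x^4)·Dx^3 + (-1 + 7·x + 18·x^2 + 81·x^3 + 243·x^4 + 162·x^5)·Dx^4  (order 4).
h: a_k = 0, 0, 0, 2, -13/2, 12/5, 13, 32/7, …
ICs: h(0) = 0, h′(0) = 0, h′′(0) = 0, h′′′(0) = 12.

f: a_k = 0, 6, 0, -18, 0, 486/5, 0, -4374/7, …
g: a_k = 0, -6, 6, -8, 12, -96/5, 32, -384/7, …
f+g: L₀ = lclm(L_f,L_g), ord ≤ 2+2.
h=∫h₀ ⇒ L = L₀·Dx.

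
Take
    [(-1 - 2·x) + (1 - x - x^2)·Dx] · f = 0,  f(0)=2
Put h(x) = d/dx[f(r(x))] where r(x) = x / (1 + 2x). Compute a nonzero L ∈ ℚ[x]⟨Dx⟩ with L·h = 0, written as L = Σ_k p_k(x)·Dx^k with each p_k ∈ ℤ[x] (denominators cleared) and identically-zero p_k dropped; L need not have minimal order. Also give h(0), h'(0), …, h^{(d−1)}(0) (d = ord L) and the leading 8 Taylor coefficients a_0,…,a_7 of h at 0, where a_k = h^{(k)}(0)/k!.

L = (-6·x - 18·x^2 - 16·x^3) + (-1 - 9·x - 27·x^2 - 30·x^3 - 8·x^4)·Dx  (order 1).
h: a_k = 2, 0, -6, 24, -80, 252, -770, 2304, …
ICs: h(0) = 2.

f: a_k = 2, 2, 4, 6, 10, 16, 26, 42, …
L₀ from L_f via x↦r, Dx↦r'^{-1}Dx.
Differentiate: ansatz ord ≤ ord L₀ ⇒ L.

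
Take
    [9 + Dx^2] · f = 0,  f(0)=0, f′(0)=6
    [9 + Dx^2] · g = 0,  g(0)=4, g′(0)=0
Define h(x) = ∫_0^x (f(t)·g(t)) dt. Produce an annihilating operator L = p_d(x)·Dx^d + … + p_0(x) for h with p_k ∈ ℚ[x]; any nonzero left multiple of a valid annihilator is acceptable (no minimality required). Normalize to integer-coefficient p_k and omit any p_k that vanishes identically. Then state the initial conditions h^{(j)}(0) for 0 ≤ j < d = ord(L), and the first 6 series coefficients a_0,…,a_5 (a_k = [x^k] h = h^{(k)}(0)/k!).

f: a_k = 0, 6, 0, -9, 0, 81/20, …
g: a_k = 4, 0, -18, 0, 27/2, 0, …
Product ⇒ symmetric product L₀, ord ≤ 4.
h=∫h₀ ⇒ L = L₀·Dx.
L = 36·Dx^2 + Dx^4  (order 4).
h: a_k = 0, 0, 12, 0, -36, 0, …
ICs: h(0) = 0, h′(0) = 0, h′′(0) = 24, h′′′(0) = 0.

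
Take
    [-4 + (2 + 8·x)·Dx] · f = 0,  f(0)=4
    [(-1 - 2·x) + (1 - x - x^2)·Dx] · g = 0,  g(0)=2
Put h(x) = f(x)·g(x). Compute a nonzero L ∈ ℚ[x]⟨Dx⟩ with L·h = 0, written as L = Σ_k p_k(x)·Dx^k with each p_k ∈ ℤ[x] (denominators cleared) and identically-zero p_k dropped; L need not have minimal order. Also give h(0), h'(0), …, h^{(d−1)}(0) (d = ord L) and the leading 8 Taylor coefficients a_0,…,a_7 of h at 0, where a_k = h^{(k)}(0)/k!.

L = (3 + 4·x + 6·x^2) + (-1 - 3·x + 5·x^2 + 4·x^3)·Dx  (order 1).
h: a_k = 8, 24, 16, 72, 8, 304, -360, 2056, …
ICs: h(0) = 8.

f: a_k = 4, 8, -8, 16, -40, 112, -336, 1056, …
g: a_k = 2, 2, 4, 6, 10, 16, 26, 42, …
L₀ := L_f ⊗_s L_g (sym. prod.), ord ≤ 1.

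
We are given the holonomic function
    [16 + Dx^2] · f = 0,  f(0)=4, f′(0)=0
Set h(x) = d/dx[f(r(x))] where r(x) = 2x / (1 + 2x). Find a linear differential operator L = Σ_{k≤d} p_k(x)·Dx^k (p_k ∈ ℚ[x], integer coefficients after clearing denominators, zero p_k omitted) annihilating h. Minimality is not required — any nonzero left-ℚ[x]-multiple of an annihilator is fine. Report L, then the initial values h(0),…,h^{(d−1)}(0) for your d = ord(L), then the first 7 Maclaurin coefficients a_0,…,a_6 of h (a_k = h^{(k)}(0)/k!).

f: a_k = 4, 0, -32, 0, 128/3, 0, -1024/45, …
L₀ from L_f via x↦r, Dx↦r'^{-1}Dx.
h₀' ⇒ L via d/dx closure of L₀.
L = (88 + 96·x + 96·x^2) + (12 + 72·x + 144·x^2 + 96·x^3)·Dx + (1 + 8·x + 24·x^2 + 32·x^3 + 16·x^4)·Dx^2  (order 2).
h: a_k = 0, -256, 1536, -10240/3, -20480/3, 1404928/15, -2351104/5, …
ICs: h(0) = 0, h′(0) = -256.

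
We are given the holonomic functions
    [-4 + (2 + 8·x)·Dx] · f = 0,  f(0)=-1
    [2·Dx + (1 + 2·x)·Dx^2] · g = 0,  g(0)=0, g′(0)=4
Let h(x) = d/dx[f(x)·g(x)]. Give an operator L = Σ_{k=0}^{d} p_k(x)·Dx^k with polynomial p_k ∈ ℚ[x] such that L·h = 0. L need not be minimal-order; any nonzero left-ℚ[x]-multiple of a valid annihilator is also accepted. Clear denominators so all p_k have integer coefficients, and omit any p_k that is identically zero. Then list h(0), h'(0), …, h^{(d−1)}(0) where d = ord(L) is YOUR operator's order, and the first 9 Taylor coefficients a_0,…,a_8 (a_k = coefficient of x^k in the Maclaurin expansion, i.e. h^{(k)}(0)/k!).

f: a_k = -1, -2, 2, -4, 10, -28, 84, -264, 858, …
g: a_k = 0, 4, -4, 16/3, -8, 64/5, -64/3, 256/7, -64, …
Sym-product of L_f,L_g gives L₀ (≤ ord 2).
Differentiate: ansatz ord ≤ ord L₀ ⇒ L.
L = (2 + 16·x + 8·x^2) + (7 + 54·x + 120·x^2 + 64·x^3)·Dx + (1 + 11·x + 42·x^2 + 64·x^3 + 32·x^4)·Dx^2  (order 2).
h: a_k = -4, -8, 32, -320/3, 1048/3, -5808/5, 19776/5, -482816/35, 344024/7, …
ICs: h(0) = -4, h′(0) = -8.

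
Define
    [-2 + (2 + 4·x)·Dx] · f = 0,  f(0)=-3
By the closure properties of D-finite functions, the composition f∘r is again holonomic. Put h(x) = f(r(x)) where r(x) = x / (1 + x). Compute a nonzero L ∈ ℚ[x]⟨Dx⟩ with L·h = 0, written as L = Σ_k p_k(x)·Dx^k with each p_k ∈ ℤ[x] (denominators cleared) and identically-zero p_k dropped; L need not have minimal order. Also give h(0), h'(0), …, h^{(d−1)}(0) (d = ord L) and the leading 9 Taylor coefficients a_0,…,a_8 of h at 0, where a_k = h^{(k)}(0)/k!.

L = -1 + (1 + 4·x + 3·x^2)·Dx  (order 1).
h: a_k = -3, -3, 9/2, -15/2, 111/8, -225/8, 981/16, -2259/16, 43335/128, …
ICs: h(0) = -3.

f: a_k = -3, -3, 3/2, -3/2, 15/8, -21/8, 63/16, -99/16, 1287/128, …
f∘r: x↦r, Dx↦Dx/r' in L_f ⇒ L₀.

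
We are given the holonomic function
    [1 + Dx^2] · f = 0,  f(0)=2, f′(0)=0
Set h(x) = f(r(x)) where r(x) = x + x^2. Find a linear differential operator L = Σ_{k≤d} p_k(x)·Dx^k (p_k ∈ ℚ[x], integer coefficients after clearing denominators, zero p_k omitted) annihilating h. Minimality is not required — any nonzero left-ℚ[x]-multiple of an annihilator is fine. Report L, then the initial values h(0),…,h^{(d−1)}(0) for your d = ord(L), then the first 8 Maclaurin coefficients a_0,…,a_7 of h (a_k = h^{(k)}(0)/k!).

L = (1 + 6·x + 12·x^2 + 8·x^3) - 2·Dx + (1 + 2·x)·Dx^2  (order 2).
h: a_k = 2, 0, -1, -2, -11/12, 1/3, 179/360, 19/60, …
ICs: h(0) = 2, h′(0) = 0.

f: a_k = 2, 0, -1, 0, 1/12, 0, -1/360, 0, …
L₀ from L_f via x↦r, Dx↦r'^{-1}Dx.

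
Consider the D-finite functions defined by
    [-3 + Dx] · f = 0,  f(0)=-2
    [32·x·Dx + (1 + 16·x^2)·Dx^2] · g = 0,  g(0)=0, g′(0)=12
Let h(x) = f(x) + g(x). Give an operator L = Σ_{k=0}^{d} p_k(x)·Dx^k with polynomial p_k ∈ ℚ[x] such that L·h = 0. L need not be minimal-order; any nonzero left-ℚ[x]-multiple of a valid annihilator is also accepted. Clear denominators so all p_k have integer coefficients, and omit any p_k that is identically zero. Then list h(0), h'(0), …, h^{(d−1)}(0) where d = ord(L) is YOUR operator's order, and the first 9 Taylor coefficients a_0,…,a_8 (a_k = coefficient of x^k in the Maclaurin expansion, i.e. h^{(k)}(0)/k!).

f: a_k = -2, -6, -9, -9, -27/4, -81/20, -81/40, -243/280, -729/2240, …
g: a_k = 0, 12, 0, -64, 0, 3072/5, 0, -49152/7, 0, …
Weyl lclm of L_f,L_g ⇒ L₀ (ord ≤ 3).
L = (96 - 288·x - 4608·x^2 - 4608·x^3)·Dx + (-41 + 1248·x^2 - 2304·x^4)·Dx^2 + (3 + 32·x + 96·x^2 + 512·x^3 + 768·x^4)·Dx^3  (order 3).
h: a_k = -2, 6, -9, -73, -27/4, 12207/20, -81/40, -1966323/280, -729/2240, …
ICs: h(0) = -2, h′(0) = 6, h′′(0) = -18.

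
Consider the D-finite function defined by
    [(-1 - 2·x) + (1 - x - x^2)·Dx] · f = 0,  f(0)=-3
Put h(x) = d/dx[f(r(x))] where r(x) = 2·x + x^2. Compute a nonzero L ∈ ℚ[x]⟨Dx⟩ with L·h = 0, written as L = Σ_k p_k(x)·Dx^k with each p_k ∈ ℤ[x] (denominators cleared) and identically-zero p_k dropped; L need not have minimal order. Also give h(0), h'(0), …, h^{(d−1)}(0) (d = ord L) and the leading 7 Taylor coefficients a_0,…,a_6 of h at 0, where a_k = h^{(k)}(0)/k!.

L = (9 + 42·x + 105·x^2 + 164·x^3 + 141·x^4 + 60·x^5 + 10·x^6) + (-1 - 3·x + 9·x^2 + 39·x^3 + 55·x^4 + 39·x^5 + 14·x^6 + 2·x^7)·Dx  (order 1).
h: a_k = -6, -54, -288, -1416, -6510, -28710, -123144, …
ICs: h(0) = -6.

f: a_k = -3, -3, -6, -9, -15, -24, -39, …
h₀=f(r): pull back L_f along r ⇒ L₀.
Derive L from L₀ (diff closure).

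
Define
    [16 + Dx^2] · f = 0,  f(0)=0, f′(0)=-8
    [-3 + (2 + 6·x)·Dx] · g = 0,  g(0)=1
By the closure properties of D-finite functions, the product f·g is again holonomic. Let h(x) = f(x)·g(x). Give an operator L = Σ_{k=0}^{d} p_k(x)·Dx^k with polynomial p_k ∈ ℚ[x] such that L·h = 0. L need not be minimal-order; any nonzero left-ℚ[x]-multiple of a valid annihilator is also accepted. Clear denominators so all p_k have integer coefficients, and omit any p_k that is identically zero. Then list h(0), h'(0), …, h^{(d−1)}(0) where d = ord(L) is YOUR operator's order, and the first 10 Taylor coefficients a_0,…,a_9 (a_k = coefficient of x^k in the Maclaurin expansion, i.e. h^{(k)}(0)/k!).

L = (91 + 384·x + 576·x^2) + (-12 - 36·x)·Dx + (4 + 24·x + 36·x^2)·Dx^2  (order 2).
h: a_k = 0, -8, -12, 91/3, 37/2, -3781/240, -6841/160, 3137023/40320, -855943/5376, 4801378103/11612160, …
ICs: h(0) = 0, h′(0) = -8.

f: a_k = 0, -8, 0, 64/3, 0, -256/15, 0, 2048/315, 0, -4096/2835, …
g: a_k = 1, 3/2, -9/8, 27/16, -405/128, 1701/256, -15309/1024, 72171/2048, -2814669/32768, 14073345/65536, …
h₀=f·g: eliminate ⇒ L₀, order ≤ 2·1.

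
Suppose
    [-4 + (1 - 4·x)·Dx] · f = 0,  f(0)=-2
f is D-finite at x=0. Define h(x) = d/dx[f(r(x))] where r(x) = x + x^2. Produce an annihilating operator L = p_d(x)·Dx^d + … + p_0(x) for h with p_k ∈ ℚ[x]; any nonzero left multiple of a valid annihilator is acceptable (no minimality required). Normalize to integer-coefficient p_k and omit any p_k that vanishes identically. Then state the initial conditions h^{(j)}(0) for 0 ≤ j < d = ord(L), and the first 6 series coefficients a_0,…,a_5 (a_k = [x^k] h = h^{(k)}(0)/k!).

L = (10 + 24·x + 24·x^2) + (-1 + 2·x + 12·x^2 + 8·x^3)·Dx  (order 1).
h: a_k = -8, -80, -576, -3712, -22400, -129792, …
ICs: h(0) = -8.

f: a_k = -2, -8, -32, -128, -512, -2048, …
h₀=f(r): pull back L_f along r ⇒ L₀.
Derive L from L₀ (diff closure).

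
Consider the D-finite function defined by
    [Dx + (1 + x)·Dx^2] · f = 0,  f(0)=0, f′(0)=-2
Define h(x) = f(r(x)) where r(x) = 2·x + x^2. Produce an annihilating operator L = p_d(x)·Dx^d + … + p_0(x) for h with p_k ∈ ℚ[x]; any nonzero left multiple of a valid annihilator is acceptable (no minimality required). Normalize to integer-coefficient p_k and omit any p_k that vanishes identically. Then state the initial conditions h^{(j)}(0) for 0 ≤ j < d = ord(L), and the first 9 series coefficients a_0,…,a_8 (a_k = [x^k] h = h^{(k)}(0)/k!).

L = Dx + (1 + x)·Dx^2  (order 2).
h: a_k = 0, -4, 2, -4/3, 1, -4/5, 2/3, -4/7, 1/2, …
ICs: h(0) = 0, h′(0) = -4.

f: a_k = 0, -2, 1, -2/3, 1/2, -2/5, 1/3, -2/7, 1/4, …
h₀=f(r): pull back L_f along r ⇒ L₀.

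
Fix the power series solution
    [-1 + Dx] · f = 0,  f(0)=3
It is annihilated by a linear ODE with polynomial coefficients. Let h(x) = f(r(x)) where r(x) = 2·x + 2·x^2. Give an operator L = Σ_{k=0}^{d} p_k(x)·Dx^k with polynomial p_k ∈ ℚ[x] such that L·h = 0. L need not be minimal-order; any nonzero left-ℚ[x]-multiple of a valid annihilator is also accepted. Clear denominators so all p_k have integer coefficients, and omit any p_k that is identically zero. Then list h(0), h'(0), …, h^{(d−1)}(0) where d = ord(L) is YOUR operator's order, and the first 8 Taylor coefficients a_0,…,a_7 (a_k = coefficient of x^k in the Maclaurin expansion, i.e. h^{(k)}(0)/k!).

f: a_k = 3, 3, 3/2, 1/2, 1/8, 1/40, 1/240, 1/1680, …
f∘r: x↦r, Dx↦Dx/r' in L_f ⇒ L₀.
L = (-2 - 4·x) + Dx  (order 1).
h: a_k = 3, 6, 12, 16, 20, 104/5, 304/15, 1856/105, …
ICs: h(0) = 3.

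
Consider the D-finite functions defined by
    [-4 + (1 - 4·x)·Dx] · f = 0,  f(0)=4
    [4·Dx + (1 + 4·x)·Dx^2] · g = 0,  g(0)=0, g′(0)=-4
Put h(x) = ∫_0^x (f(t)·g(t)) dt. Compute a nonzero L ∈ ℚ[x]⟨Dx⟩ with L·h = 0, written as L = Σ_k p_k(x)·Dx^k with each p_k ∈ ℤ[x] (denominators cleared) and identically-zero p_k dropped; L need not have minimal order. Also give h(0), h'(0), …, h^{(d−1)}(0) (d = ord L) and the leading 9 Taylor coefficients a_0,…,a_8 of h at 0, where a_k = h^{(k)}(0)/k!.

L = 16·Dx + (4 + 48·x)·Dx^2 + (-1 + 16·x^2)·Dx^3  (order 3).
h: a_k = 0, 0, -8, -32/3, -160/3, -1792/15, -24064/45, -151552/105, -653312/105, …
ICs: h(0) = 0, h′(0) = 0, h′′(0) = -16.

f: a_k = 4, 16, 64, 256, 1024, 4096, 16384, 65536, 262144, …
g: a_k = 0, -4, 8, -64/3, 64, -1024/5, 2048/3, -16384/7, 8192, …
Sym-product of L_f,L_g gives L₀ (≤ ord 2).
∫: right-multiply L₀ by Dx.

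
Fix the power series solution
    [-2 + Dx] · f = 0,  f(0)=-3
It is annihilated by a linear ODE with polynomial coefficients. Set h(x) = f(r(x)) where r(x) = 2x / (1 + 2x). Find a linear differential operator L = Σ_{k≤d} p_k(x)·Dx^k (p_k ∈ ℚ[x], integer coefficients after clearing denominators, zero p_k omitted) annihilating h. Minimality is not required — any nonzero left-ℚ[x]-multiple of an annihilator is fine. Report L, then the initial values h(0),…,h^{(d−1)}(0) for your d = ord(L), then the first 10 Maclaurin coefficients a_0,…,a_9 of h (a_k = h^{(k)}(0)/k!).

f: a_k = -3, -6, -6, -4, -2, -4/5, -4/15, -8/105, -2/105, -4/945, …
L₀ from L_f via x↦r, Dx↦r'^{-1}Dx.
L = -4 + (1 + 4·x + 4·x^2)·Dx  (order 1).
h: a_k = -3, -12, 0, 16, -32, 192/5, -256/15, -1280/21, 8192/35, -72704/135, …
ICs: h(0) = -3.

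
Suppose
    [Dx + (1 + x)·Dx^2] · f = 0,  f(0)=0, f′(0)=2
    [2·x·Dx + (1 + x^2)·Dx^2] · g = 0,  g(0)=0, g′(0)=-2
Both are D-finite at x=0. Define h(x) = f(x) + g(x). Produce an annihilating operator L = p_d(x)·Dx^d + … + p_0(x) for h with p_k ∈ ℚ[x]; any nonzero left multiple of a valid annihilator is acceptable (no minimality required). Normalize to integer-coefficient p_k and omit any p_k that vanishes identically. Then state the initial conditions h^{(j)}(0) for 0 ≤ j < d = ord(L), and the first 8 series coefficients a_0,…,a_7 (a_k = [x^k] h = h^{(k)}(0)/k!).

f: a_k = 0, 2, -1, 2/3, -1/2, 2/5, -1/3, 2/7, …
g: a_k = 0, -2, 0, 2/3, 0, -2/5, 0, 2/7, …
L₀ := lclm(L_f,L_g); ord L₀ ≤ 2+2.
L = (-2 - 6·x + 6·x^2 + 2·x^3)·Dx + (-4 - 4·x + 12·x^3 + 4·x^4)·Dx^2 + (-1 + x + 2·x^2 + 2·x^3 + 3·x^4 + x^5)·Dx^3  (order 3).
h: a_k = 0, 0, -1, 4/3, -1/2, 0, -1/3, 4/7, …
ICs: h(0) = 0, h′(0) = 0, h′′(0) = -2.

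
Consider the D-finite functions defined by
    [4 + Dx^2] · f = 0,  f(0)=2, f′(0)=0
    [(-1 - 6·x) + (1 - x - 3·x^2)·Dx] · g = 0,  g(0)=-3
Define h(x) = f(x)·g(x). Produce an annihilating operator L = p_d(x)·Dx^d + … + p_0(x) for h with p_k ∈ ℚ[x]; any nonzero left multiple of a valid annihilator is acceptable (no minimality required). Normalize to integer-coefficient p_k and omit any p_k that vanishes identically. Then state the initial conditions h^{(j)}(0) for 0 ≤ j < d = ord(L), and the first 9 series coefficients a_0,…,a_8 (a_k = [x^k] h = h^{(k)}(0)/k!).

L = (2 + 4·x + 12·x^2) + (2 + 12·x)·Dx + (-1 + x + 3·x^2)·Dx^2  (order 2).
h: a_k = -6, -6, -12, -30, -70, -160, -5542/15, -12742/15, -41116/21, …
ICs: h(0) = -6, h′(0) = -6.

f: a_k = 2, 0, -4, 0, 4/3, 0, -8/45, 0, 4/315, …
g: a_k = -3, -3, -12, -21, -57, -120, -291, -651, -1524, …
Product ⇒ symmetric product L₀, ord ≤ 2.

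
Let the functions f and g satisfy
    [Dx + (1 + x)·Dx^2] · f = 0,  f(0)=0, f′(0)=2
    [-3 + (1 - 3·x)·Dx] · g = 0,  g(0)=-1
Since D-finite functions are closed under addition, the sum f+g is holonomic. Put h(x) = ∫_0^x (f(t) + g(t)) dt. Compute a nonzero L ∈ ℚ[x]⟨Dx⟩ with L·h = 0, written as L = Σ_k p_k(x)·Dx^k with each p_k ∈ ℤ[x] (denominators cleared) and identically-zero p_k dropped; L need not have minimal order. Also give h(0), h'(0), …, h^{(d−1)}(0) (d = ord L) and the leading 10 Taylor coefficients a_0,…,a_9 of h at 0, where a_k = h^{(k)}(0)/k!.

L = (-66 - 18·x)·Dx^2 + (-52 - 120·x - 36·x^2)·Dx^3 + (7 - 11·x - 27·x^2 - 9·x^3)·Dx^4  (order 4).
h: a_k = 0, -1, -1/2, -10/3, -79/12, -163/10, -1213/30, -2188/21, -15307/56, -26245/36, …
ICs: h(0) = 0, h′(0) = -1, h′′(0) = -1, h′′′(0) = -20.

f: a_k = 0, 2, -1, 2/3, -1/2, 2/5, -1/3, 2/7, -1/4, 2/9, …
g: a_k = -1, -3, -9, -27, -81, -243, -729, -2187, -6561, -19683, …
f+g: L₀ = lclm(L_f,L_g), ord ≤ 2+1.
h=∫₀ˣh₀: take L = L₀·Dx.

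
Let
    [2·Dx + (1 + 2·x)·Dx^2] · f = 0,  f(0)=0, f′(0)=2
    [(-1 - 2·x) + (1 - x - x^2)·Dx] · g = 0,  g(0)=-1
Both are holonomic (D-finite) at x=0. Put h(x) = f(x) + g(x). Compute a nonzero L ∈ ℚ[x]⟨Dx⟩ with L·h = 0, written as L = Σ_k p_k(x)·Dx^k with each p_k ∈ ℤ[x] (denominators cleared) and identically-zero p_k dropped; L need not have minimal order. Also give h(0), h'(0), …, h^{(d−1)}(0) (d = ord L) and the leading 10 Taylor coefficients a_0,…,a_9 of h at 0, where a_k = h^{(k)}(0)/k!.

L = (-34 - 92·x - 116·x^2 - 48·x^3 - 24·x^4)·Dx + (-5 - 60·x - 170·x^2 - 180·x^3 - 100·x^4 - 40·x^5)·Dx^2 + (3 + 11·x + 5·x^2 - 20·x^3 - 30·x^4 - 24·x^5 - 8·x^6)·Dx^3  (order 3).
h: a_k = -1, 1, -4, -1/3, -9, -8/5, -71/3, -19/7, -66, 17/9, …
ICs: h(0) = -1, h′(0) = 1, h′′(0) = -8.

f: a_k = 0, 2, -2, 8/3, -4, 32/5, -32/3, 128/7, -32, 512/9, …
g: a_k = -1, -1, -2, -3, -5, -8, -13, -21, -34, -55, …
h₀=f+g: left-lcm gives L₀, ord ≤ 3.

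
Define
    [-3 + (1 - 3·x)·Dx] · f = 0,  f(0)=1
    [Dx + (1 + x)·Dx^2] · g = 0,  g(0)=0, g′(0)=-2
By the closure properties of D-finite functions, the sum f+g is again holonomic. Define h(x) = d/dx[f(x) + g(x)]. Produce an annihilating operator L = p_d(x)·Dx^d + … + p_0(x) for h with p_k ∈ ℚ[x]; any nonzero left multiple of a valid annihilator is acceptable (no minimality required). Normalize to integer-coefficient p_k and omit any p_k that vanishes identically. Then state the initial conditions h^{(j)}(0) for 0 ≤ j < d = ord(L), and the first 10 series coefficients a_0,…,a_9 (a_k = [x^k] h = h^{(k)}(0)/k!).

L = (66 + 18·x) + (52 + 120·x + 36·x^2)·Dx + (-7 + 11·x + 27·x^2 + 9·x^3)·Dx^2  (order 2).
h: a_k = 1, 20, 79, 326, 1213, 4376, 15307, 52490, 177145, 590492, …
ICs: h(0) = 1, h′(0) = 20.

f: a_k = 1, 3, 9, 27, 81, 243, 729, 2187, 6561, 19683, …
g: a_k = 0, -2, 1, -2/3, 1/2, -2/5, 1/3, -2/7, 1/4, -2/9, …
Sum ⇒ L₀ = lclm(L_f,L_g) in ℚ(x)⟨Dx⟩.
Derive L from L₀ (diff closure).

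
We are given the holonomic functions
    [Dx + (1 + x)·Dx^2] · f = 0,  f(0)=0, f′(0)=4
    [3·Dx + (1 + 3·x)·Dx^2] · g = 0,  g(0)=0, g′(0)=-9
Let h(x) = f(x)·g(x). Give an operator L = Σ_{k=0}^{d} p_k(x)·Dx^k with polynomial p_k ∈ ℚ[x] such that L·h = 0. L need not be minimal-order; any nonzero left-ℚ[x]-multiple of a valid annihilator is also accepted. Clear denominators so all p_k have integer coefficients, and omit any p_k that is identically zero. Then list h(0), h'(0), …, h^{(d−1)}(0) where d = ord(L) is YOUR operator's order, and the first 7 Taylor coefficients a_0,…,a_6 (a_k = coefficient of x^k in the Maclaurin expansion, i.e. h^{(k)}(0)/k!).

f: a_k = 0, 4, -2, 4/3, -1, 4/5, -2/3, …
g: a_k = 0, -9, 27/2, -27, 243/4, -729/5, 729/2, …
f·g: L₀ = L_f ⊗_s L_g, ord ≤ 2·2.
L = (30 + 72·x + 54·x^2)·Dx + (76 + 354·x + 540·x^2 + 270·x^3)·Dx^2 + (29 + 200·x + 486·x^2 + 504·x^3 + 189·x^4)·Dx^3 + (2 + 19·x + 68·x^2 + 114·x^3 + 90·x^4 + 27·x^5)·Dx^4  (order 4).
h: a_k = 0, 0, -36, 72, -147, 324, -3807/5, …
ICs: h(0) = 0, h′(0) = 0, h′′(0) = -72, h′′′(0) = 432.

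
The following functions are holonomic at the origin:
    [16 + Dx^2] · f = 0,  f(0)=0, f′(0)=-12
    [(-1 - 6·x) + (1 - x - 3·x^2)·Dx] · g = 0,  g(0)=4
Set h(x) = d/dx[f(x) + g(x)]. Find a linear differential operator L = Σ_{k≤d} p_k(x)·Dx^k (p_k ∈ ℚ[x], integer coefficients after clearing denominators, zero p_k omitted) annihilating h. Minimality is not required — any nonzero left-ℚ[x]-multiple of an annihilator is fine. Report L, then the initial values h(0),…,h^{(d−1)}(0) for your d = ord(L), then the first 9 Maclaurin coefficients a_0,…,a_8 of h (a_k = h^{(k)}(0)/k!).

L = (4672 + 20416·x + 66304·x^2 + 32640·x^3 + 66240·x^4 + 62208·x^5 + 62208·x^6) + (-464 - 2352·x + 3792·x^2 + 6752·x^3 - 2400·x^4 + 5184·x^5 + 24192·x^6 + 20736·x^7)·Dx + (292 + 1276·x + 4144·x^2 + 2040·x^3 + 4140·x^4 + 3888·x^5 + 3888·x^6)·Dx^2 + (-29 - 147·x + 237·x^2 + 422·x^3 - 150·x^4 + 324·x^5 + 1512·x^6 + 1296·x^7)·Dx^3  (order 3).
h: a_k = -8, 32, 180, 304, 672, 2328, 92164/15, 16256, 4378972/105, …
ICs: h(0) = -8, h′(0) = 32, h′′(0) = 360.

f: a_k = 0, -12, 0, 32, 0, -128/5, 0, 1024/105, 0, …
g: a_k = 4, 4, 16, 28, 76, 160, 388, 868, 2032, …
h₀=f+g: left-lcm gives L₀, ord ≤ 3.
Derive L from L₀ (diff closure).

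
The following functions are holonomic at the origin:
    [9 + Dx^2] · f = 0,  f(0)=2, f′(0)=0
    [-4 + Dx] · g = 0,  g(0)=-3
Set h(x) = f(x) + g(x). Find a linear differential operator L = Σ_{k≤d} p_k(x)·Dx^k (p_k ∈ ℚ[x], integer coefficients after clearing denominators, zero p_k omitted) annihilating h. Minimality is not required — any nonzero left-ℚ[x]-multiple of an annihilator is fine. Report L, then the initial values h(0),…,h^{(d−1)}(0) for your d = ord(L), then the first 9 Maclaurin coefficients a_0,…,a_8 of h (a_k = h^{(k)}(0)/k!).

L = -36 + 9·Dx - 4·Dx^2 + Dx^3  (order 3).
h: a_k = -1, -12, -33, -32, -101/4, -128/5, -2291/120, -1024/105, -30581/6720, …
ICs: h(0) = -1, h′(0) = -12, h′′(0) = -66.

f: a_k = 2, 0, -9, 0, 27/4, 0, -81/40, 0, 729/2240, …
g: a_k = -3, -12, -24, -32, -32, -128/5, -256/15, -1024/105, -512/105, …
L₀ := lclm(L_f,L_g); ord L₀ ≤ 2+1.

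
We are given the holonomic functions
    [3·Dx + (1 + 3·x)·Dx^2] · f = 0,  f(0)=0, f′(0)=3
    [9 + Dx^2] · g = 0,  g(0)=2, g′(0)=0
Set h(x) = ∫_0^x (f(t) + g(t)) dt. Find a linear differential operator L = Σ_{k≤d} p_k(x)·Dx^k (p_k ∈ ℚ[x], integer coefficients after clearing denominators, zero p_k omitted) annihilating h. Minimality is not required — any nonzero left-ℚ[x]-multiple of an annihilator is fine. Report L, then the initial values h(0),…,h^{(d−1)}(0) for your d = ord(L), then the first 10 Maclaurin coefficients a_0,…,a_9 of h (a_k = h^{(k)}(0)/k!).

f: a_k = 0, 3, -9/2, 9, -81/4, 243/5, -243/2, 2187/7, -6561/8, 2187, …
g: a_k = 2, 0, -9, 0, 27/4, 0, -81/40, 0, 729/2240, 0, …
Sum ⇒ L₀ = lclm(L_f,L_g) in ℚ(x)⟨Dx⟩.
Integrate: L := L₀·Dx.
L = (63 + 54·x + 81·x^2)·Dx^2 + (9 + 45·x + 81·x^2 + 81·x^3)·Dx^3 + (7 + 6·x + 9·x^2)·Dx^4 + (1 + 5·x + 9·x^2 + 9·x^3)·Dx^5  (order 5).
h: a_k = 0, 2, 3/2, -9/2, 9/4, -27/10, 81/10, -4941/280, 2187/56, -204039/2240, …
ICs: h(0) = 0, h′(0) = 2, h′′(0) = 3, h′′′(0) = -27, h′′′′(0) = 54.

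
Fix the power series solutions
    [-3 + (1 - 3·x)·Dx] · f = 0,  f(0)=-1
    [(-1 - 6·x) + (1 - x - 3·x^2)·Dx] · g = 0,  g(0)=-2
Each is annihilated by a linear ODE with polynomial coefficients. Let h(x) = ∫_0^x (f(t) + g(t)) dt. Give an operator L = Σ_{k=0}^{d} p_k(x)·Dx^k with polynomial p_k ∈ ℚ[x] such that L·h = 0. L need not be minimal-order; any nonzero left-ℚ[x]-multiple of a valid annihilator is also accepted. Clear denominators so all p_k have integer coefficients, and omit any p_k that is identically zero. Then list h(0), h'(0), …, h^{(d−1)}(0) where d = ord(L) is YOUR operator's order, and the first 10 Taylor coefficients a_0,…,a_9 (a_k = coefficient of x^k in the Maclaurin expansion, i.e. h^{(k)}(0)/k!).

f: a_k = -1, -3, -9, -27, -81, -243, -729, -2187, -6561, -19683, …
g: a_k = -2, -2, -8, -14, -38, -80, -194, -434, -1016, -2318, …
h₀=f+g: left-lcm gives L₀, ord ≤ 2.
∫: right-multiply L₀ by Dx.
L = (6 - 108·x + 162·x^2 - 162·x^3)·Dx + (10 - 6·x - 108·x^2 + 270·x^3 - 324·x^4)·Dx^2 + (-2 + 14·x - 33·x^2 + 18·x^3 + 54·x^4 - 81·x^5)·Dx^3  (order 3).
h: a_k = 0, -3, -5/2, -17/3, -41/4, -119/5, -323/6, -923/7, -2621/8, -7577/9, …
ICs: h(0) = 0, h′(0) = -3, h′′(0) = -5.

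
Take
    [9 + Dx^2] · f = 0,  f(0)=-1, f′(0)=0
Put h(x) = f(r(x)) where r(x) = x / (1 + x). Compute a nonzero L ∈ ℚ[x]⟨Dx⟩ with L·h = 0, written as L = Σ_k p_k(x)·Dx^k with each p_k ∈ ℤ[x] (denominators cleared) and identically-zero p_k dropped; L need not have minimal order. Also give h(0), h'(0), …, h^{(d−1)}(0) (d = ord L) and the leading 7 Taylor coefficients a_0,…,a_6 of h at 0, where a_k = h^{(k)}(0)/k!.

f: a_k = -1, 0, 9/2, 0, -27/8, 0, 81/80, …
h₀=f(r): pull back L_f along r ⇒ L₀.
L = 9 + (2 + 6·x + 6·x^2 + 2·x^3)·Dx + (1 + 4·x + 6·x^2 + 4·x^3 + x^4)·Dx^2  (order 2).
h: a_k = -1, 0, 9/2, -9, 81/8, -9/2, -819/80, …
ICs: h(0) = -1, h′(0) = 0.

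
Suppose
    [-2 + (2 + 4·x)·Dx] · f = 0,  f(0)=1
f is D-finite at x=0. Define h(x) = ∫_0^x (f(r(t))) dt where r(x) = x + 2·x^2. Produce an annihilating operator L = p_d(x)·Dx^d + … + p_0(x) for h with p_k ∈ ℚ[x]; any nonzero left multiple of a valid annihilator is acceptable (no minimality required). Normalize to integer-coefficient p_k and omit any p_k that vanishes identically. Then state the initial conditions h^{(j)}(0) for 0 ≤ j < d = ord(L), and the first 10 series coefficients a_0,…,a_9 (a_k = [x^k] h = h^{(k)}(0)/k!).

f: a_k = 1, 1, -1/2, 1/2, -5/8, 7/8, -21/16, 33/16, -429/128, 715/128, …
Substitute x→r, Dx→(1/r')Dx; clear ⇒ L₀.
h=∫₀ˣh₀: take L = L₀·Dx.
L = (-1 - 4·x)·Dx + (1 + 2·x + 4·x^2)·Dx^2  (order 2).
h: a_k = 0, 1, 1/2, 1/2, -3/8, 3/40, 5/16, -57/112, 21/128, 289/384, …
ICs: h(0) = 0, h′(0) = 1.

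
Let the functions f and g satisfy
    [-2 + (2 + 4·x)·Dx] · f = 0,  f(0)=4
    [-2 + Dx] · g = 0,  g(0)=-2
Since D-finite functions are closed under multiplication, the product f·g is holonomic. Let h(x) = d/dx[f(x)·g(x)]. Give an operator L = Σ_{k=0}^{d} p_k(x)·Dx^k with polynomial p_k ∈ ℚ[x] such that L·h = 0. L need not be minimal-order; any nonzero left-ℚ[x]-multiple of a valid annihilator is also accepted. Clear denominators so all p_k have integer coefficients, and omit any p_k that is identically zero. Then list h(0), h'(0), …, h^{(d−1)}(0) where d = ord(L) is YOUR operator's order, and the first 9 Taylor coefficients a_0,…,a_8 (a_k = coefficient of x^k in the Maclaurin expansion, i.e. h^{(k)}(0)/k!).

f: a_k = 4, 4, -2, 2, -5/2, 7/2, -21/4, 33/4, -429/32, …
g: a_k = -2, -4, -4, -8/3, -4/3, -8/15, -8/45, -16/315, -4/315, …
Sym-product of L_f,L_g gives L₀ (≤ ord 1).
h=h₀': d/dx-closure on L₀ ⇒ L.
L = (7 + 24·x + 16·x^2) + (-3 - 10·x - 8·x^2)·Dx  (order 1).
h: a_k = -24, -56, -68, -44, -107/3, 89/15, -1123/30, 39551/630, -88853/720, …
ICs: h(0) = -24.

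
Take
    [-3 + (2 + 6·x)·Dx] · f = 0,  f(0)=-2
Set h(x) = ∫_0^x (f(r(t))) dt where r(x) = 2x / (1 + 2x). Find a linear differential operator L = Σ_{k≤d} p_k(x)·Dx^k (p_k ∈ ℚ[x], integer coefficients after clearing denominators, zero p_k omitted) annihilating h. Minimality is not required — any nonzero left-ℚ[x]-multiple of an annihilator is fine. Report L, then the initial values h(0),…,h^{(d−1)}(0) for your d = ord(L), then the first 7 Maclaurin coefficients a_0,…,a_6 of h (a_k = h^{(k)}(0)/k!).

f: a_k = -2, -3, 9/4, -27/8, 405/64, -1701/128, 15309/512, …
L₀ from L_f via x↦r, Dx↦r'^{-1}Dx.
Integrate: L := L₀·Dx.
L = -3·Dx + (1 + 10·x + 16·x^2)·Dx^2  (order 2).
h: a_k = 0, -2, -3, 7, -87/4, 1677/20, -3023/8, …
ICs: h(0) = 0, h′(0) = -2.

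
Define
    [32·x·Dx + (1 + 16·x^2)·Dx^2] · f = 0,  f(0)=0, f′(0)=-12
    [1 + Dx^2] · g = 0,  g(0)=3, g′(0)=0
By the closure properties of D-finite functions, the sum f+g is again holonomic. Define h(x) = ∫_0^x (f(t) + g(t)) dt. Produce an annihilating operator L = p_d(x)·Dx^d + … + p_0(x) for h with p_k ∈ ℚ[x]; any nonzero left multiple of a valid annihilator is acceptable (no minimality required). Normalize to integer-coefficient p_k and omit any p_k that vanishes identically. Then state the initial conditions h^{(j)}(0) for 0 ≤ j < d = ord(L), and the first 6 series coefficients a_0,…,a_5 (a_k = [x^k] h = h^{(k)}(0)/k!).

f: a_k = 0, -12, 0, 64, 0, -3072/5, …
g: a_k = 3, 0, -3/2, 0, 1/8, 0, …
f+g: L₀ = lclm(L_f,L_g), ord ≤ 2+2.
∫: right-multiply L₀ by Dx.
L = (-6112·x + 99328·x^3 + 8192·x^5)·Dx^2 + (-31 + 1072·x^2 + 25344·x^4 + 4096·x^6)·Dx^3 + (-6112·x + 99328·x^3 + 8192·x^5)·Dx^4 + (-31 + 1072·x^2 + 25344·x^4 + 4096·x^6)·Dx^5  (order 5).
h: a_k = 0, 3, -6, -1/2, 16, 1/40, …
ICs: h(0) = 0, h′(0) = 3, h′′(0) = -12, h′′′(0) = -3, h′′′′(0) = 384.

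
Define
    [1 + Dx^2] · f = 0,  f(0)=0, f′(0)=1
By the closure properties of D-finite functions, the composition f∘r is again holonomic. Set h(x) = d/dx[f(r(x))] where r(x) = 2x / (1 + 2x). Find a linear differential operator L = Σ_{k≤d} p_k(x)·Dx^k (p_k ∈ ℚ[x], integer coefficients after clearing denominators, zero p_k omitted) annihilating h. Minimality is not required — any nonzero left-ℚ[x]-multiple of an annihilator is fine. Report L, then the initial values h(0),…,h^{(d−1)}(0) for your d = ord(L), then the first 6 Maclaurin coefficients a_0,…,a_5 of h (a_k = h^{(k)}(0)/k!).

L = (28 + 96·x + 96·x^2) + (12 + 72·x + 144·x^2 + 96·x^3)·Dx + (1 + 8·x + 24·x^2 + 32·x^3 + 16·x^4)·Dx^2  (order 2).
h: a_k = 2, -8, 20, -32, 4/3, 240, …
ICs: h(0) = 2, h′(0) = -8.

f: a_k = 0, 1, 0, -1/6, 0, 1/120, …
Substitute x→r, Dx→(1/r')Dx; clear ⇒ L₀.
Derive L from L₀ (diff closure).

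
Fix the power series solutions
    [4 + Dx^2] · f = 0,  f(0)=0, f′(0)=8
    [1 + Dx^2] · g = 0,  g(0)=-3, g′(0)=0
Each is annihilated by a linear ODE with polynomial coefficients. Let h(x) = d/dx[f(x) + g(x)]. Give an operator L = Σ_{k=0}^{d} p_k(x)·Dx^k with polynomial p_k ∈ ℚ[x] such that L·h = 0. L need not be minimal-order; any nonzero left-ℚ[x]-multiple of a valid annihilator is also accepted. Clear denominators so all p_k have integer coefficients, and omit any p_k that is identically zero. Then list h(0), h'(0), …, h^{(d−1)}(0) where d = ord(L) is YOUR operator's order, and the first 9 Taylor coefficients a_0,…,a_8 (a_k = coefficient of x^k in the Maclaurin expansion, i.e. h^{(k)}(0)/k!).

f: a_k = 0, 8, 0, -16/3, 0, 16/15, 0, -32/315, 0, …
g: a_k = -3, 0, 3/2, 0, -1/8, 0, 1/240, 0, -1/13440, …
h₀=f+g: left-lcm gives L₀, ord ≤ 4.
h=h₀': d/dx-closure on L₀ ⇒ L.
L = 4 + 5·Dx^2 + Dx^4  (order 4).
h: a_k = 8, 3, -16, -1/2, 16/3, 1/40, -32/45, -1/1680, 16/315, …
ICs: h(0) = 8, h′(0) = 3, h′′(0) = -32, h′′′(0) = -3.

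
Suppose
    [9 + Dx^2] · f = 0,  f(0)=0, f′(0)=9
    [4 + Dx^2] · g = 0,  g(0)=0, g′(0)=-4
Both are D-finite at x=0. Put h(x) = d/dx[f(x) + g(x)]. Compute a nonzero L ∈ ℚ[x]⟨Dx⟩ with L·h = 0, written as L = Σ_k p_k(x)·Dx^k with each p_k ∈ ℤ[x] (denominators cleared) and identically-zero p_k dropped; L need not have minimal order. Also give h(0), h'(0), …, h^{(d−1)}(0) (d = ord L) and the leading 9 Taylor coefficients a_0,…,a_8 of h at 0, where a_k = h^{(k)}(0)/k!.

f: a_k = 0, 9, 0, -27/2, 0, 243/40, 0, -729/560, 0, …
g: a_k = 0, -4, 0, 8/3, 0, -8/15, 0, 16/315, 0, …
L₀ := lclm(L_f,L_g); ord L₀ ≤ 2+2.
h=h₀': d/dx-closure on L₀ ⇒ L.
L = 36 + 13·Dx^2 + Dx^4  (order 4).
h: a_k = 5, 0, -65/2, 0, 665/24, 0, -1261/144, 0, 11605/8064, …
ICs: h(0) = 5, h′(0) = 0, h′′(0) = -65, h′′′(0) = 0.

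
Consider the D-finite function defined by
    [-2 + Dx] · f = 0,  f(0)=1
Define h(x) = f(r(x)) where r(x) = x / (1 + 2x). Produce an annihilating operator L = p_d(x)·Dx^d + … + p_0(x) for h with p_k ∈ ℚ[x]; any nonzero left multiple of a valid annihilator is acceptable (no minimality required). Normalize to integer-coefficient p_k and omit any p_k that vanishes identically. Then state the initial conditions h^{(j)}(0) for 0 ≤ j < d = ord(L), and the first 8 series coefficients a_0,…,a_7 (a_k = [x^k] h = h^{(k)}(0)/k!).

f: a_k = 1, 2, 2, 4/3, 2/3, 4/15, 4/45, 8/315, …
Substitute x→r, Dx→(1/r')Dx; clear ⇒ L₀.
L = -2 + (1 + 4·x + 4·x^2)·Dx  (order 1).
h: a_k = 1, 2, -2, 4/3, 2/3, -76/15, 604/45, -8728/315, …
ICs: h(0) = 1.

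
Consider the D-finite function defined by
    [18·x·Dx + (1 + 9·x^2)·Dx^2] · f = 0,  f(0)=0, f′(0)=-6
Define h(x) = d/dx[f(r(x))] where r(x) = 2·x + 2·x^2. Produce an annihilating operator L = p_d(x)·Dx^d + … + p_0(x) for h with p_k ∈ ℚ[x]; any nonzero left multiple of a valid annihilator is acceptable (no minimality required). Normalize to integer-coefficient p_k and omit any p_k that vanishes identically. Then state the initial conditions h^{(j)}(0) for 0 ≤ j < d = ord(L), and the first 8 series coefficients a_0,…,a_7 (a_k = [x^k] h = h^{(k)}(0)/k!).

L = (-2 + 72·x + 288·x^2 + 432·x^3 + 216·x^4) + (1 + 2·x + 36·x^2 + 144·x^3 + 180·x^4 + 72·x^5)·Dx  (order 1).
h: a_k = -12, -24, 432, 1728, -13392, -92448, 342144, 4230144, …
ICs: h(0) = -12.

f: a_k = 0, -6, 0, 18, 0, -486/5, 0, 4374/7, …
h₀=f(r): pull back L_f along r ⇒ L₀.
h₀' ⇒ L via d/dx closure of L₀.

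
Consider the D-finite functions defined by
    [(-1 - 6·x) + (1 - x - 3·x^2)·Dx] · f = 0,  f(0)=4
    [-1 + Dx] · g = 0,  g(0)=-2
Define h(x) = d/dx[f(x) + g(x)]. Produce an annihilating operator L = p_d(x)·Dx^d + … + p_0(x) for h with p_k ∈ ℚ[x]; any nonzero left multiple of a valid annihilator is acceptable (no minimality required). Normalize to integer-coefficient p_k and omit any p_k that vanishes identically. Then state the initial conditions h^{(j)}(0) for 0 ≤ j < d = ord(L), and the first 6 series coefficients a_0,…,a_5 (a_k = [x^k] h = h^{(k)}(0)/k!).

L = (34 + 278·x + 312·x^2 + 756·x^3 + 162·x^4) + (-41 - 284·x - 341·x^2 - 672·x^3 + 45·x^4 + 54·x^5)·Dx + (7 + 6·x + 29·x^2 - 84·x^3 - 207·x^4 - 54·x^5)·Dx^2  (order 2).
h: a_k = 2, 30, 83, 911/3, 9599/12, 139679/60, …
ICs: h(0) = 2, h′(0) = 30.

f: a_k = 4, 4, 16, 28, 76, 160, …
g: a_k = -2, -2, -1, -1/3, -1/12, -1/60, …
L₀ := lclm(L_f,L_g); ord L₀ ≤ 1+1.
h₀' ⇒ L via d/dx closure of L₀.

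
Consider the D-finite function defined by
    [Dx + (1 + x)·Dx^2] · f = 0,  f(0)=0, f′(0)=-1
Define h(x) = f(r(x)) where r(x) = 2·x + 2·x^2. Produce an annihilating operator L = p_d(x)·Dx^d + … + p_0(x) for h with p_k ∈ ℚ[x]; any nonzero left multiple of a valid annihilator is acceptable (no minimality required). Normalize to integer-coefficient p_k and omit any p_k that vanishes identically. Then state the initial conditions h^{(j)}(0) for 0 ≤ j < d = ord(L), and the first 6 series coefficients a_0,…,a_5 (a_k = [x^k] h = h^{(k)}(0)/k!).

f: a_k = 0, -1, 1/2, -1/3, 1/4, -1/5, …
Substitute x→r, Dx→(1/r')Dx; clear ⇒ L₀.
L = (4·x + 4·x^2)·Dx + (1 + 4·x + 6·x^2 + 4·x^3)·Dx^2  (order 2).
h: a_k = 0, -2, 0, 4/3, -2, 8/5, …
ICs: h(0) = 0, h′(0) = -2.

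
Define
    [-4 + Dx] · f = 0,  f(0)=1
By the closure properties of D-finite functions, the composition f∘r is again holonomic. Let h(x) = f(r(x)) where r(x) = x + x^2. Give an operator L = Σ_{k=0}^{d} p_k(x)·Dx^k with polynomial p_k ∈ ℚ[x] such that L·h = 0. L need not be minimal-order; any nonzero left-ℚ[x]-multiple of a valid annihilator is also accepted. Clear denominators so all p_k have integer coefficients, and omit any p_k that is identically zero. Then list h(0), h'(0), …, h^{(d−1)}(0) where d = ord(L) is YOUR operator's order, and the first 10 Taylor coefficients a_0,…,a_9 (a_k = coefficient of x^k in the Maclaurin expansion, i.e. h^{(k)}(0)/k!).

L = (-4 - 8·x) + Dx  (order 1).
h: a_k = 1, 4, 12, 80/3, 152/3, 416/5, 5536/45, 52096/315, 1440/7, 675968/2835, …
ICs: h(0) = 1.

f: a_k = 1, 4, 8, 32/3, 32/3, 128/15, 256/45, 1024/315, 512/315, 2048/2835, …
f∘r: x↦r, Dx↦Dx/r' in L_f ⇒ L₀.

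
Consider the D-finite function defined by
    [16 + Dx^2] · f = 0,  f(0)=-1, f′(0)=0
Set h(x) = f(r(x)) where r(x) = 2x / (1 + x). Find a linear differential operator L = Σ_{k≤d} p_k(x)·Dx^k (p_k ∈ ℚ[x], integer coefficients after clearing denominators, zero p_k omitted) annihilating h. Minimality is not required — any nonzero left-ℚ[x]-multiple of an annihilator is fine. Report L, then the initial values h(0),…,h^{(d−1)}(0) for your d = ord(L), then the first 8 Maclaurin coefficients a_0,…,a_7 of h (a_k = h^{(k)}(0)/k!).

L = 64 + (2 + 6·x + 6·x^2 + 2·x^3)·Dx + (1 + 4·x + 6·x^2 + 4·x^3 + x^4)·Dx^2  (order 2).
h: a_k = -1, 0, 32, -64, -224/3, 1664/3, -53216/45, 5184/5, …
ICs: h(0) = -1, h′(0) = 0.

f: a_k = -1, 0, 8, 0, -32/3, 0, 256/45, 0, …
Substitute x→r, Dx→(1/r')Dx; clear ⇒ L₀.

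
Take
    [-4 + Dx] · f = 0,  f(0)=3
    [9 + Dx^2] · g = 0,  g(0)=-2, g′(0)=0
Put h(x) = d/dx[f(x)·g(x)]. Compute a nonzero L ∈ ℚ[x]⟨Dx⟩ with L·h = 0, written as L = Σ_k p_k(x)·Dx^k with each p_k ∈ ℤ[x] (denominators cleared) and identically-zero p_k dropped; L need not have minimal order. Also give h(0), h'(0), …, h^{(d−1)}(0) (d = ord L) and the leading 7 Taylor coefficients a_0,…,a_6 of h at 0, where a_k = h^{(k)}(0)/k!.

f: a_k = 3, 12, 24, 32, 32, 128/5, 256/15, …
g: a_k = -2, 0, 9, 0, -27/4, 0, 81/40, …
Product ⇒ symmetric product L₀, ord ≤ 2.
Differentiate: ansatz ord ≤ ord L₀ ⇒ L.
L = 25 - 8·Dx + Dx^2  (order 2).
h: a_k = -24, -42, 132, 527, 779, 11753/20, 4031/30, …
ICs: h(0) = -24, h′(0) = -42.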